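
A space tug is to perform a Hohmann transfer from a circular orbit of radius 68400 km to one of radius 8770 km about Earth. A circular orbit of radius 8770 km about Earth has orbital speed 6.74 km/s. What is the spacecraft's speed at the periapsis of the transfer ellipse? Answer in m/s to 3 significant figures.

v = 8970 m/s

From the circular-orbit relation v² = μ/r at r = 8770 km: μ = v²r = (6.74)² × 8770 = 3.98400×10^5 km³/s².
Transfer-ellipse semi-major axis a_t = (r₁ + r₂)/2 = (68400 + 8770)/2 = 38585 km.
At periapsis, r = 8770 km.
Applying v² = μ(2/r − 1/a_t): v = 8.974 km/s.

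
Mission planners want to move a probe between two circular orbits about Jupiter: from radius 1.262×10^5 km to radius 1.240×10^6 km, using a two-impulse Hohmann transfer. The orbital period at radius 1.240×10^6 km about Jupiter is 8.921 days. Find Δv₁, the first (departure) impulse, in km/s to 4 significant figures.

From Kepler's third law T² = 4π²r³/μ at r = 1.240×10^6 km, T = 8.921 days = 8.921 × 86400 s = 7.707744×10^5 s: μ = 4π²r³/T² = 1.26698×10^8 km³/s².
Semi-major axis of the transfer orbit: a_t = (1.262×10^5 + 1.240×10^6)/2 = 6.831×10^5 km.
On the circular orbit at r = 1.262×10^5 km, v_c = √(μ/r) = 31.69 km/s.
Transfer-orbit speed at the same r (vis-viva, a = a_t): v_t = √[μ(2/r − 1/a_t)] = 42.69 km/s.
Δv₁ = |v_t − v_c| = |42.69 − 31.69| = 11.00 km/s.

Δv₁ = 11.00 km/s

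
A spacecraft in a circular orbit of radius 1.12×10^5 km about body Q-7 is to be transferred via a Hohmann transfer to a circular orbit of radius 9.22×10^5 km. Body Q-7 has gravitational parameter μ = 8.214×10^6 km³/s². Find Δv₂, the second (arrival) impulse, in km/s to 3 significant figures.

Δv₂ = 1.60 km/s

The Hohmann ellipse has a_t = (r₁ + r₂)/2 = 5.170×10^5 km.
On the circular orbit at r = 9.220×10^5 km, v_c = √(μ/r) = 2.985 km/s.
Transfer-orbit speed at the same r (vis-viva, a = a_t): v_t = √[μ(2/r − 1/a_t)] = 1.389 km/s.
Δv₂ = |v_t − v_c| = |1.389 − 2.985| = 1.596 km/s.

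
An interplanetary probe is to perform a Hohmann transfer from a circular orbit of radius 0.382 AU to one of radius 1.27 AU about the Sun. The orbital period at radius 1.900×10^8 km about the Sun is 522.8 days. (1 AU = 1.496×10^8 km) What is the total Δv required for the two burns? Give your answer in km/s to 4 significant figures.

From Kepler's third law T² = 4π²r³/μ at r = 1.900×10^8 km, T = 522.8 days = 522.8 × 86400 s = 4.516992×10^7 s: μ = 4π²r³/T² = 1.32716×10^11 km³/s².
In km: r₁ = 0.382 × 1.496×10^8 = 5.71472×10^7 km; r₂ = 1.27 × 1.496×10^8 = 1.89992×10^8 km.
Semi-major axis of the transfer orbit: a_t = (5.71472×10^7 + 1.89992×10^8)/2 = 1.235696×10^8 km.
At r₁ the circular-orbit speed is v₁ = √(μ/r₁) = 48.191 km/s.
On the transfer ellipse at r₁, vis-viva equation gives v_p = √[μ(2/r₁ − 1/a_t)] = 59.755 km/s.
First burn Δv₁ = |v_p − v₁| = 11.56 km/s.
At r₂, v₂ = √(μ/r₂) = 26.430 km/s.
Transfer-orbit speed at r₂: v_a = √[μ(2/r₂ − 1/a_t)] = 17.974 km/s.
Second burn Δv₂ = |v₂ − v_a| = 8.456 km/s.
Δv = Δv₁ + Δv₂ = 11.56 + 8.456 = 20.02 km/s.

Δv = 20.02 km/s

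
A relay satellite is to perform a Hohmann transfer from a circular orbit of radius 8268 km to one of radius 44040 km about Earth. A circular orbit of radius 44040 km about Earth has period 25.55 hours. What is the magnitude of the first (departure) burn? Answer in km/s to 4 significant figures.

From Kepler's third law T² = 4π²r³/μ at r = 44040 km, T = 25.55 hours = 25.55 × 3600 s = 91980 s: μ = 4π²r³/T² = 3.98579×10^5 km³/s².
Semi-major axis of the transfer orbit: a_t = (8268 + 44040)/2 = 26154 km.
On the circular orbit at r = 8268 km, v_c = √(μ/r) = 6.943 km/s.
Vis-viva on the transfer ellipse at r = 8268 km gives v_t = √[μ(2/r − 1/a_t)] = 9.010 km/s.
Δv₁ = |v_t − v_c| = |9.010 − 6.943| = 2.067 km/s.

Δv₁ = 2.067 km/s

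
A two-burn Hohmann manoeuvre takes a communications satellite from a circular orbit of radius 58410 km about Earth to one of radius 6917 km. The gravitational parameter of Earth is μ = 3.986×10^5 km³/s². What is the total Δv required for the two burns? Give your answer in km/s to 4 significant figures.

Semi-major axis of the transfer orbit: a_t = (58410 + 6917)/2 = 32663.5 km.
Circular speed at r₁: v₁ = √(μ/r₁) = √(3.986×10^5/58410) = 2.612 km/s.
On the transfer ellipse at r₁, vis-viva gives v_a = √[μ(2/r₁ − 1/a_t)] = 1.202 km/s.
First burn Δv₁ = |v_a − v₁| = 1.410 km/s.
At r₂, v₂ = √(μ/r₂) = 7.5912 km/s.
Transfer-orbit speed at r₂: v_p = √[μ(2/r₂ − 1/a_t)] = 10.151 km/s.
Second burn Δv₂ = |v₂ − v_p| = 2.560 km/s.
Total Δv = Δv₁ + Δv₂ = 3.970 km/s.

Δv = 3.970 km/s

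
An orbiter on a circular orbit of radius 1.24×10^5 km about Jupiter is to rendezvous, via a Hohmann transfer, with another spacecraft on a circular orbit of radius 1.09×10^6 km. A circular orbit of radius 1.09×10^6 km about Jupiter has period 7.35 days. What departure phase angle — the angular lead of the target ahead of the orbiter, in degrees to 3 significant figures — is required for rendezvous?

φ = 105°

From Kepler's third law T² = 4π²r³/μ at r = 1.09×10^6 km, T = 7.35 days = 7.35 × 86400 s = 6.3504×10^5 s: μ = 4π²r³/T² = 1.26776×10^8 km³/s².
Transfer-ellipse semi-major axis a_t = (r₁ + r₂)/2 = (1.240×10^5 + 1.090×10^6)/2 = 6.070×10^5 km.
The half-period of the transfer ellipse is t = π√(a_t³/μ) = 1.3195×10^5 s.
Target angular speed ω₂ = √(μ/r₂³) = 9.8942×10^-6 rad/s.
Angle swept by the target during transfer: ω₂·t = 1.3055 rad = 74.80°.
Arrival is 180° from departure on the ellipse, so φ = 180° − 74.80° = 105°.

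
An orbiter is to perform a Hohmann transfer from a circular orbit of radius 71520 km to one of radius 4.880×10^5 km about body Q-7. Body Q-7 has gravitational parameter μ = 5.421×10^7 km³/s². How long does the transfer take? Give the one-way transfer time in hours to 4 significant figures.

The Hohmann ellipse has a_t = (r₁ + r₂)/2 = 2.7976×10^5 km.
Transfer time t = π√(a_t³/μ) = π√((2.7976×10^5)³ / 5.421×10^7) = 63140 s.
Converting: 63140 s ÷ 3600 s/hour = 17.54 hours.

t = 17.54 hours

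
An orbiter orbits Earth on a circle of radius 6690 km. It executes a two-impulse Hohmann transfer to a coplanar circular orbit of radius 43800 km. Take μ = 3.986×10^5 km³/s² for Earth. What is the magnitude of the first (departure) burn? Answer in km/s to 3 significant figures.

The Hohmann ellipse has a_t = (r₁ + r₂)/2 = 25245 km.
On the circular orbit at r = 6690 km, v_c = √(μ/r) = 7.7189 km/s.
Transfer-orbit speed at the same r (vis-viva, a = a_t): v_t = √[μ(2/r − 1/a_t)] = 10.167 km/s.
Δv₁ = |v_t − v_c| = |10.167 − 7.7189| = 2.448 km/s.

Δv₁ = 2.45 km/s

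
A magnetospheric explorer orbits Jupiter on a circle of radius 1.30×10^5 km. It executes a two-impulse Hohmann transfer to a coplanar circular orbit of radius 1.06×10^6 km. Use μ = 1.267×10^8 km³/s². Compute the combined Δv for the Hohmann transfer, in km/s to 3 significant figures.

Δv = 16.3 km/s

Semi-major axis of the transfer orbit: a_t = (1.300×10^5 + 1.060×10^6)/2 = 5.950×10^5 km.
At r₁ the circular-orbit speed is v₁ = √(μ/r₁) = 31.22 km/s.
On the transfer ellipse at r₁, v² = μ(2/r − 1/a) gives v_p = √[μ(2/r₁ − 1/a_t)] = 41.67 km/s.
First burn Δv₁ = |v_p − v₁| = 10.45 km/s.
At r₂, v₂ = √(μ/r₂) = 10.933 km/s.
Transfer-orbit speed at r₂: v_a = √[μ(2/r₂ − 1/a_t)] = 5.1103 km/s.
Second burn Δv₂ = |v₂ − v_a| = 5.823 km/s.
Total Δv = Δv₁ + Δv₂ = 16.27 km/s.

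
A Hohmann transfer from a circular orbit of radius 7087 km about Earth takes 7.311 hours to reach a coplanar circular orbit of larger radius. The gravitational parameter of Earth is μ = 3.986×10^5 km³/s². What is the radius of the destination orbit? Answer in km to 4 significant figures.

r₂ = 53630 km

Transfer time t = 7.311 hours = 26319.6 s, and t = π√(a_t³/μ).
So a_t = (μ t²/π²)^(1/3) = (3.986×10^5 × (26319.6)² / π²)^(1/3) = 30357 km.
Since a_t = (r₁ + r₂)/2, r₂ = 2a_t − r₁ = 2×30357 − 7087 = 53627 km.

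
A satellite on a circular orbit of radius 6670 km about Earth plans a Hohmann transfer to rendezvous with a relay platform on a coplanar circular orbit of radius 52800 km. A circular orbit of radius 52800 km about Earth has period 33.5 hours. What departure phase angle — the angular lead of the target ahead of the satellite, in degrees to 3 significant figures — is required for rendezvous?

From Kepler's third law T² = 4π²r³/μ at r = 52800 km, T = 33.5 hours = 33.5 × 3600 s = 1.206×10^5 s: μ = 4π²r³/T² = 3.99546×10^5 km³/s².
Semi-major axis of the transfer orbit: a_t = (6670 + 52800)/2 = 29735 km.
The half-period of the transfer ellipse is t = π√(a_t³/μ) = 25484 s.
The target's mean motion on its circular orbit is ω₂ = √(μ/r₂³) = 5.2099×10^-5 rad/s.
Angle swept by the target during transfer: ω₂·t = 1.3277 rad = 76.07°.
Arrival is 180° from departure on the ellipse, so φ = 180° − 76.07° = 104°.

φ = 104°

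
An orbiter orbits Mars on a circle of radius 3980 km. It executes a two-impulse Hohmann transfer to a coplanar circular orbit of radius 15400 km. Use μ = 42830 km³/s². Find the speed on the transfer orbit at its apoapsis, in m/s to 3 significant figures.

Transfer-ellipse semi-major axis a_t = (r₁ + r₂)/2 = (3980 + 15400)/2 = 9690 km.
The apoapsis of the transfer ellipse is at r = 15400 km.
From the vis-viva equation, v = √[μ(2/r − 1/a_t)] = 1.069 km/s.

v = 1070 m/s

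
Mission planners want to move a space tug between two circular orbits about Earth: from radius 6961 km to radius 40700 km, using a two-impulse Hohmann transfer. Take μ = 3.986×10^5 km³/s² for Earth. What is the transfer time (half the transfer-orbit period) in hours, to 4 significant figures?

t = 5.085 hours

Semi-major axis of the transfer orbit: a_t = (6961 + 40700)/2 = 23830.5 km.
By Kepler's third law the transfer-orbit period is T = 2π√(a_t³/μ), so t = T/2 = 18305 s.
Converting: 18305 s ÷ 3600 s/hour = 5.085 hours.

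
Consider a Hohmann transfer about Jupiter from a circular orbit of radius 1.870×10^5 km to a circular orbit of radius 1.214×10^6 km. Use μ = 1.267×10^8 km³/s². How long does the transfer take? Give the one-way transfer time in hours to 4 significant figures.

t = 45.45 hours

Transfer-ellipse semi-major axis a_t = (r₁ + r₂)/2 = (1.870×10^5 + 1.214×10^6)/2 = 7.005×10^5 km.
By Kepler's third law the transfer-orbit period is T = 2π√(a_t³/μ), so t = T/2 = 1.6363×10^5 s.
Converting: 1.6363×10^5 s ÷ 3600 s/hour = 45.45 hours.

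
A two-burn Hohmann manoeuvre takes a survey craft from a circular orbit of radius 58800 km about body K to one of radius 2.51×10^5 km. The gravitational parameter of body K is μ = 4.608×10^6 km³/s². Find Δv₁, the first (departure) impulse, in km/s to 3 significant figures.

Δv₁ = 2.42 km/s

Transfer-ellipse semi-major axis a_t = (r₁ + r₂)/2 = (58800 + 2.510×10^5)/2 = 1.549×10^5 km.
On the circular orbit at r = 58800 km, v_c = √(μ/r) = 8.85253 km/s.
Transfer-orbit speed at the same r (vis-viva, a = a_t): v_t = √[μ(2/r − 1/a_t)] = 11.2688 km/s.
Δv₁ = |v_t − v_c| = |11.2688 − 8.85253| = 2.416 km/s.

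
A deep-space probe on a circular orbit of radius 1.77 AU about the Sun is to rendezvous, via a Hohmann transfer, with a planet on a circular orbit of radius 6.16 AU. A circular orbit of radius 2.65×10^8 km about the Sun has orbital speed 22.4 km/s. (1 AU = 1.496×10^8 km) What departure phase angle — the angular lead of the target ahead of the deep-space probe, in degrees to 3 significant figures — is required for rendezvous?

φ = 87.0°

From the circular-orbit relation v² = μ/r at r = 2.65×10^8 km: μ = v²r = (22.4)² × 2.65×10^8 = 1.32966×10^11 km³/s².
In km: r₁ = 1.77 × 1.496×10^8 = 2.64792×10^8 km; r₂ = 6.16 × 1.496×10^8 = 9.21536×10^8 km.
The Hohmann ellipse has a_t = (r₁ + r₂)/2 = 5.93164×10^8 km.
Transfer time t = π√(a_t³/μ) = 1.244632×10^8 s.
The target's mean motion on its circular orbit is ω₂ = √(μ/r₂³) = 1.303474×10^-8 rad/s.
Angle swept by the target during transfer: ω₂·t = 1.62235 rad = 92.954°.
The deep-space probe traverses 180° on the transfer ellipse, so the target must lead by 180° − 92.954° = 87.0°.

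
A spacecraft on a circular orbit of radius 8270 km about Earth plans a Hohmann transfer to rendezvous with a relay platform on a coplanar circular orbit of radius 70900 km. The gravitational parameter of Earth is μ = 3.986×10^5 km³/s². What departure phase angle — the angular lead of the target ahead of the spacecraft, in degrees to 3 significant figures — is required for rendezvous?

φ = 105°

The Hohmann ellipse has a_t = (r₁ + r₂)/2 = 39585 km.
Transfer time t = π√(a_t³/μ) = 39190 s.
Target angular speed ω₂ = √(μ/r₂³) = 3.3443×10^-5 rad/s.
Angle swept by the target during transfer: ω₂·t = 1.3106 rad = 75.09°.
The spacecraft traverses 180° on the transfer ellipse, so the target must lead by 180° − 75.09° = 105°.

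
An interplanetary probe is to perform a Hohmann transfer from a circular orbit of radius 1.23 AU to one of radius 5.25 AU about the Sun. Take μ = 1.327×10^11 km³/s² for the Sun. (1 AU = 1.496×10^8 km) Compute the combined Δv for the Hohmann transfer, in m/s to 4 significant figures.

Δv = 12320 m/s

In km: r₁ = 1.23 × 1.496×10^8 = 1.84008×10^8 km; r₂ = 5.25 × 1.496×10^8 = 7.854×10^8 km.
Semi-major axis of the transfer orbit: a_t = (1.84008×10^8 + 7.854×10^8)/2 = 4.84704×10^8 km.
Circular speed at r₁: v₁ = √(μ/r₁) = √(1.327×10^11/1.84008×10^8) = 26.85 km/s.
On the transfer ellipse at r₁, v² = μ(2/r − 1/a) gives v_p = √[μ(2/r₁ − 1/a_t)] = 34.18 km/s.
First burn Δv₁ = |v_p − v₁| = 7.330 km/s.
At r₂, v₂ = √(μ/r₂) = 12.9984 km/s.
Transfer-orbit speed at r₂: v_a = √[μ(2/r₂ − 1/a_t)] = 8.00885 km/s.
Second burn Δv₂ = |v₂ − v_a| = 4.990 km/s.
Total Δv = Δv₁ + Δv₂ = 12.32 km/s.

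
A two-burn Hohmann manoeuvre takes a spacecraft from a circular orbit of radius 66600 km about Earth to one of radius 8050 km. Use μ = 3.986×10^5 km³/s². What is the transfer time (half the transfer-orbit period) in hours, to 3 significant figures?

t = 9.97 hours

Semi-major axis of the transfer orbit: a_t = (66600 + 8050)/2 = 37325 km.
By Kepler's third law the transfer-orbit period is T = 2π√(a_t³/μ), so t = T/2 = 35880 s.
Converting: 35880 s ÷ 3600 s/hour = 9.97 hours.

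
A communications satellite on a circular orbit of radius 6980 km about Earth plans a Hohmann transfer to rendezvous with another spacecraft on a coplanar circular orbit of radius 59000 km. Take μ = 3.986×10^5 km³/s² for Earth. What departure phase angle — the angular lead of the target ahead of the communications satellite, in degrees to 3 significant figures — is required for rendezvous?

Transfer-ellipse semi-major axis a_t = (r₁ + r₂)/2 = (6980 + 59000)/2 = 32990 km.
The half-period of the transfer ellipse is t = π√(a_t³/μ) = 29816 s.
Target angular speed ω₂ = √(μ/r₂³) = 4.4055×10^-5 rad/s.
Angle swept by the target during transfer: ω₂·t = 1.3135 rad = 75.26°.
Arrival is 180° from departure on the ellipse, so φ = 180° − 75.26° = 105°.

φ = 105°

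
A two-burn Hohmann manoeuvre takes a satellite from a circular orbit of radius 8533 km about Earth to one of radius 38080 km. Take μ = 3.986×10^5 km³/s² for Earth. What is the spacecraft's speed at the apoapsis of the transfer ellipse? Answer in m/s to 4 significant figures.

Semi-major axis of the transfer orbit: a_t = (8533 + 38080)/2 = 23306.5 km.
The apoapsis of the transfer ellipse is at r = 38080 km.
From the vis-viva equation, v = √[μ(2/r − 1/a_t)] = 1.958 km/s.

v = 1958 m/s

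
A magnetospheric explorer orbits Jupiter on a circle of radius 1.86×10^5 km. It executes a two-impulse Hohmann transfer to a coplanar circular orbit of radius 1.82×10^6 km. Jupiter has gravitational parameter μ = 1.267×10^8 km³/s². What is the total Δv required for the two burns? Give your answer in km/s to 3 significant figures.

Δv = 13.8 km/s

Semi-major axis of the transfer orbit: a_t = (1.860×10^5 + 1.820×10^6)/2 = 1.003×10^6 km.
At r₁ the circular-orbit speed is v₁ = √(μ/r₁) = 26.099 km/s.
On the transfer ellipse at r₁, vis-viva equation gives v_p = √[μ(2/r₁ − 1/a_t)] = 35.157 km/s.
First burn Δv₁ = |v_p − v₁| = 9.058 km/s.
Circular speed at r₂: v₂ = √(μ/r₂) = 8.344 km/s.
Transfer-orbit speed at r₂: v_a = √[μ(2/r₂ − 1/a_t)] = 3.593 km/s.
Second burn Δv₂ = |v₂ − v_a| = 4.751 km/s.
Total Δv = Δv₁ + Δv₂ = 13.81 km/s.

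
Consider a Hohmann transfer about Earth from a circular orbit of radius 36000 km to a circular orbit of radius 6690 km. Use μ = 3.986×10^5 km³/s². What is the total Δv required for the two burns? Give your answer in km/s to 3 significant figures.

Semi-major axis of the transfer orbit: a_t = (36000 + 6690)/2 = 21345 km.
At r₁ the circular-orbit speed is v₁ = √(μ/r₁) = 3.3275 km/s.
On the transfer ellipse at r₁, vis-viva gives v_a = √[μ(2/r₁ − 1/a_t)] = 1.8629 km/s.
First burn Δv₁ = |v_a − v₁| = 1.4646 km/s.
At r₂, v₂ = √(μ/r₂) = 7.71890 km/s.
Transfer-orbit speed at r₂: v_p = √[μ(2/r₂ − 1/a_t)] = 10.0244 km/s.
Second burn Δv₂ = |v₂ − v_p| = 2.3055 km/s.
Total Δv = Δv₁ + Δv₂ = 3.770 km/s.

Δv = 3.77 km/s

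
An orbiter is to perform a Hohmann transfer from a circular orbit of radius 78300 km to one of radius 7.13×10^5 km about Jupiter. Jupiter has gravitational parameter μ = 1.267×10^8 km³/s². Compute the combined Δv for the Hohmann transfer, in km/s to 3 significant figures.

The Hohmann ellipse has a_t = (r₁ + r₂)/2 = 3.9565×10^5 km.
Circular speed at r₁: v₁ = √(μ/r₁) = √(1.267×10^8/78300) = 40.23 km/s.
Transfer-orbit speed at r₁ (v² = μ(2/r − 1/a)): v_p = √[μ(2/r₁ − 1/a_t)] = 54.00 km/s.
First burn Δv₁ = |v_p − v₁| = 13.77 km/s.
At r₂, v₂ = √(μ/r₂) = 13.33 km/s.
Transfer-orbit speed at r₂: v_a = √[μ(2/r₂ − 1/a_t)] = 5.930 km/s.
Second burn Δv₂ = |v₂ − v_a| = 7.400 km/s.
Total Δv = Δv₁ + Δv₂ = 21.17 km/s.

Δv = 21.2 km/s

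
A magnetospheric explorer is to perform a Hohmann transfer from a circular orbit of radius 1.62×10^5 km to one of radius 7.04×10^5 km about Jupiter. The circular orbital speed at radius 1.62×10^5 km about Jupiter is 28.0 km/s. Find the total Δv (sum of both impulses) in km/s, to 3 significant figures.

Δv = 12.9 km/s

From the circular-orbit relation v² = μ/r at r = 1.62×10^5 km: μ = v²r = (28.0)² × 1.62×10^5 = 1.27008×10^8 km³/s².
Transfer-ellipse semi-major axis a_t = (r₁ + r₂)/2 = (1.620×10^5 + 7.040×10^5)/2 = 4.330×10^5 km.
Circular speed at r₁: v₁ = √(μ/r₁) = √(1.27008×10^8/1.620×10^5) = 28.000 km/s.
On the transfer ellipse at r₁, v² = μ(2/r − 1/a) gives v_p = √[μ(2/r₁ − 1/a_t)] = 35.703 km/s.
First burn Δv₁ = |v_p − v₁| = 7.703 km/s.
Circular speed at r₂: v₂ = √(μ/r₂) = 13.432 km/s.
Transfer-orbit speed at r₂: v_a = √[μ(2/r₂ − 1/a_t)] = 8.2157 km/s.
Second burn Δv₂ = |v₂ − v_a| = 5.216 km/s.
Total Δv = Δv₁ + Δv₂ = 12.92 km/s.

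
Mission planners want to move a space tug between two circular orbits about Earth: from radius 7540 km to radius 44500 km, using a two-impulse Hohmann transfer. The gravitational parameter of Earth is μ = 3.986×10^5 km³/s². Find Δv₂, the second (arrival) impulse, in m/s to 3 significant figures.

Transfer-ellipse semi-major axis a_t = (r₁ + r₂)/2 = (7540 + 44500)/2 = 26020 km.
Circular speed at r = 44500 km: v_c = √(μ/r) = 2.993 km/s.
Transfer-orbit speed at the same r (vis-viva, a = a_t): v_t = √[μ(2/r − 1/a_t)] = 1.611 km/s.
Δv₂ = |v_t − v_c| = |1.611 − 2.993| = 1.382 km/s.

Δv₂ = 1380 m/s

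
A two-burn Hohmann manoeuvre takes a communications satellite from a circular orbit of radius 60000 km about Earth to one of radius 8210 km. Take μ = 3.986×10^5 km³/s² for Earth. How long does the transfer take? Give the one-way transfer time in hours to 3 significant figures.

Transfer-ellipse semi-major axis a_t = (r₁ + r₂)/2 = (60000 + 8210)/2 = 34105 km.
By Kepler's third law the transfer-orbit period is T = 2π√(a_t³/μ), so t = T/2 = 31340 s.
Converting: 31340 s ÷ 3600 s/hour = 8.71 hours.

t = 8.71 hours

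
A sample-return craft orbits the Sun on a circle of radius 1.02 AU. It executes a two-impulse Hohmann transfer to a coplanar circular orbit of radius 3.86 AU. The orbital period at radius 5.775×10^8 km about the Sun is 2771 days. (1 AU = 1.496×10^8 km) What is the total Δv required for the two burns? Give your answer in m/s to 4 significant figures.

Δv = 12960 m/s

From Kepler's third law T² = 4π²r³/μ at r = 5.775×10^8 km, T = 2771 days = 2771 × 86400 s = 2.394144×10^8 s: μ = 4π²r³/T² = 1.32652×10^11 km³/s².
In km: r₁ = 1.02 × 1.496×10^8 = 1.52592×10^8 km; r₂ = 3.86 × 1.496×10^8 = 5.77456×10^8 km.
Transfer-ellipse semi-major axis a_t = (r₁ + r₂)/2 = (1.52592×10^8 + 5.77456×10^8)/2 = 3.65024×10^8 km.
At r₁ the circular-orbit speed is v₁ = √(μ/r₁) = 29.48 km/s.
On the transfer ellipse at r₁, vis-viva equation gives v_p = √[μ(2/r₁ − 1/a_t)] = 37.08 km/s.
First burn Δv₁ = |v_p − v₁| = 7.600 km/s.
Circular speed at r₂: v₂ = √(μ/r₂) = 15.1565 km/s.
Transfer-orbit speed at r₂: v_a = √[μ(2/r₂ − 1/a_t)] = 9.79949 km/s.
Second burn Δv₂ = |v₂ − v_a| = 5.357 km/s.
Δv = Δv₁ + Δv₂ = 7.600 + 5.357 = 12.96 km/s.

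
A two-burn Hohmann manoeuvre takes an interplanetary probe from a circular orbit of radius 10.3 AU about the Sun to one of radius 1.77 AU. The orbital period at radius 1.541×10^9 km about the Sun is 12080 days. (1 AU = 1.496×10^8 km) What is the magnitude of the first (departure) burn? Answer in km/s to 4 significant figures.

From Kepler's third law T² = 4π²r³/μ at r = 1.541×10^9 km, T = 12080 days = 12080 × 86400 s = 1.043712×10^9 s: μ = 4π²r³/T² = 1.32619×10^11 km³/s².
In km: r₁ = 10.3 × 1.496×10^8 = 1.54088×10^9 km; r₂ = 1.77 × 1.496×10^8 = 2.64792×10^8 km.
Transfer-ellipse semi-major axis a_t = (r₁ + r₂)/2 = (1.54088×10^9 + 2.64792×10^8)/2 = 9.02836×10^8 km.
On the circular orbit at r = 1.54088×10^9 km, v_c = √(μ/r) = 9.277 km/s.
Transfer-orbit speed at the same r (vis-viva, a = a_t): v_t = √[μ(2/r − 1/a_t)] = 5.024 km/s.
Δv₁ = |v_t − v_c| = |5.024 − 9.277| = 4.253 km/s.

Δv₁ = 4.253 km/s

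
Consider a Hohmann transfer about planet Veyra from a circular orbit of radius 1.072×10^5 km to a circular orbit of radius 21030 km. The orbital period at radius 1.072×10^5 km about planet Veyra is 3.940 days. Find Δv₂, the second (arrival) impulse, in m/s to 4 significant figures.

Δv₂ = 1309 m/s

From Kepler's third law T² = 4π²r³/μ at r = 1.072×10^5 km, T = 3.940 days = 3.940 × 86400 s = 3.40416×10^5 s: μ = 4π²r³/T² = 4.19686×10^5 km³/s².
Transfer-ellipse semi-major axis a_t = (r₁ + r₂)/2 = (1.072×10^5 + 21030)/2 = 64115 km.
On the circular orbit at r = 21030 km, v_c = √(μ/r) = 4.467 km/s.
Transfer-orbit speed at the same r (vis-viva, a = a_t): v_t = √[μ(2/r − 1/a_t)] = 5.776 km/s.
Δv₂ = |v_t − v_c| = |5.776 − 4.467| = 1.309 km/s.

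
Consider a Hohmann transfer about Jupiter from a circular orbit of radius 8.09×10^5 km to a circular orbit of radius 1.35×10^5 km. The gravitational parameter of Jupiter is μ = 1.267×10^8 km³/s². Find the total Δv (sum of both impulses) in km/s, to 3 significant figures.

Transfer-ellipse semi-major axis a_t = (r₁ + r₂)/2 = (8.090×10^5 + 1.350×10^5)/2 = 4.720×10^5 km.
Circular speed at r₁: v₁ = √(μ/r₁) = √(1.267×10^8/8.090×10^5) = 12.515 km/s.
On the transfer ellipse at r₁, v² = μ(2/r − 1/a) gives v_a = √[μ(2/r₁ − 1/a_t)] = 6.6928 km/s.
First burn Δv₁ = |v_a − v₁| = 5.822 km/s.
Circular speed at r₂: v₂ = √(μ/r₂) = 30.635 km/s.
Transfer-orbit speed at r₂: v_p = √[μ(2/r₂ − 1/a_t)] = 40.107 km/s.
Second burn Δv₂ = |v₂ − v_p| = 9.472 km/s.
Δv = Δv₁ + Δv₂ = 5.822 + 9.472 = 15.29 km/s.

Δv = 15.3 km/s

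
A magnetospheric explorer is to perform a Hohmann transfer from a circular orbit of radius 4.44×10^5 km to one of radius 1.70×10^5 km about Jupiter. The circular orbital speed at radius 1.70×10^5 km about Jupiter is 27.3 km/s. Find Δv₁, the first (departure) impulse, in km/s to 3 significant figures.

Δv₁ = 4.32 km/s

From the circular-orbit relation v² = μ/r at r = 1.70×10^5 km: μ = v²r = (27.3)² × 1.70×10^5 = 1.26699×10^8 km³/s².
Transfer-ellipse semi-major axis a_t = (r₁ + r₂)/2 = (4.440×10^5 + 1.700×10^5)/2 = 3.070×10^5 km.
On the circular orbit at r = 4.440×10^5 km, v_c = √(μ/r) = 16.8926 km/s.
Vis-viva on the transfer ellipse at r = 4.440×10^5 km gives v_t = √[μ(2/r − 1/a_t)] = 12.5705 km/s.
Δv₁ = |v_t − v_c| = |12.5705 − 16.8926| = 4.322 km/s.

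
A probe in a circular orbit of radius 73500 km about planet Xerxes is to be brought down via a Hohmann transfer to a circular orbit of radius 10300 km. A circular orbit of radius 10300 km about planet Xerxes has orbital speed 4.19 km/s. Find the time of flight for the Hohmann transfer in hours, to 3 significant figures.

t = 17.6 hours

From the circular-orbit relation v² = μ/r at r = 10300 km: μ = v²r = (4.19)² × 10300 = 1.80828×10^5 km³/s².
Transfer-ellipse semi-major axis a_t = (r₁ + r₂)/2 = (73500 + 10300)/2 = 41900 km.
By Kepler's third law the transfer-orbit period is T = 2π√(a_t³/μ), so t = T/2 = 63360 s.
Converting: 63360 s ÷ 3600 s/hour = 17.6 hours.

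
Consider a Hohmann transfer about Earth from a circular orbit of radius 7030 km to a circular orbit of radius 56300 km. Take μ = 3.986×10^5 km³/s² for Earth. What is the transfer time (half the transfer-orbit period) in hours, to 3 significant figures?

Semi-major axis of the transfer orbit: a_t = (7030 + 56300)/2 = 31665 km.
Half the transfer-orbit period gives t = π√(a_t³/μ) = 28040 s.
Converting: 28040 s ÷ 3600 s/hour = 7.79 hours.

t = 7.79 hours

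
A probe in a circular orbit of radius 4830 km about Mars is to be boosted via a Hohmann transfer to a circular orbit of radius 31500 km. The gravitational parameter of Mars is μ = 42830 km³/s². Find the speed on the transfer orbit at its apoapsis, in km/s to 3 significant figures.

v = 0.601 km/s

The Hohmann ellipse has a_t = (r₁ + r₂)/2 = 18165 km.
The apoapsis of the transfer ellipse is at r = 31500 km.
From the vis-viva equation, v = √[μ(2/r − 1/a_t)] = 0.6013 km/s.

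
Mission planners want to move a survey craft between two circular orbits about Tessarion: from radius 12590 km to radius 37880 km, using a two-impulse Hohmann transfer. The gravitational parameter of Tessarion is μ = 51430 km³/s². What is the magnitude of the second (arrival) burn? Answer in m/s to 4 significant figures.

Δv₂ = 342.2 m/s

Semi-major axis of the transfer orbit: a_t = (12590 + 37880)/2 = 25235 km.
On the circular orbit at r = 37880 km, v_c = √(μ/r) = 1.1652 km/s.
Transfer-orbit speed at the same r (vis-viva, a = a_t): v_t = √[μ(2/r − 1/a_t)] = 0.82303 km/s.
Δv₂ = |v_t − v_c| = |0.82303 − 1.1652| = 0.3422 km/s.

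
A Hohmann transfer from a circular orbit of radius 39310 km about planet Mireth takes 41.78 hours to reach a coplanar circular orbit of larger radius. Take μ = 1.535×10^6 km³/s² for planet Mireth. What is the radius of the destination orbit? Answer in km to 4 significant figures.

Transfer time t = 41.78 hours = 1.50408×10^5 s, and t = π√(a_t³/μ).
So a_t = (μ t²/π²)^(1/3) = (1.535×10^6 × (1.50408×10^5)² / π²)^(1/3) = 1.5210×10^5 km.
Since a_t = (r₁ + r₂)/2, r₂ = 2a_t − r₁ = 2×1.5210×10^5 − 39310 = 2.6489×10^5 km.

r₂ = 2.649×10^5 km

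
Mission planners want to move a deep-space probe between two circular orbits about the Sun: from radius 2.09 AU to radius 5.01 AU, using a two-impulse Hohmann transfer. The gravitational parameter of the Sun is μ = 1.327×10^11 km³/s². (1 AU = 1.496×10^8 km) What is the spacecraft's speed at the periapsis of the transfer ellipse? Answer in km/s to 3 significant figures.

v = 24.5 km/s

In km: r₁ = 2.09 × 1.496×10^8 = 3.12664×10^8 km; r₂ = 5.01 × 1.496×10^8 = 7.49496×10^8 km.
Transfer-ellipse semi-major axis a_t = (r₁ + r₂)/2 = (3.12664×10^8 + 7.49496×10^8)/2 = 5.3108×10^8 km.
At periapsis, r = 3.12664×10^8 km.
Vis-viva: v = √[μ(2/r − 1/a_t)] = √[1.327×10^11 × (2/3.12664×10^8 − 1/5.3108×10^8)] = 24.47 km/s.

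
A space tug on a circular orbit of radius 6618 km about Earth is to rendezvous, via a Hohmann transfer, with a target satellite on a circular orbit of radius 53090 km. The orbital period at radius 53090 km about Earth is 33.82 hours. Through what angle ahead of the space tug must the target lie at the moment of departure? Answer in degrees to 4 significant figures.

φ = 104.1°

From Kepler's third law T² = 4π²r³/μ at r = 53090 km, T = 33.82 hours = 33.82 × 3600 s = 1.21752×10^5 s: μ = 4π²r³/T² = 3.98516×10^5 km³/s².
The Hohmann ellipse has a_t = (r₁ + r₂)/2 = 29854 km.
Transfer time t = π√(a_t³/μ) = 25670.3 s.
The target's mean motion on its circular orbit is ω₂ = √(μ/r₂³) = 5.16064×10^-5 rad/s.
Angle swept by the target during transfer: ω₂·t = 1.32475 rad = 75.90°.
The space tug traverses 180° on the transfer ellipse, so the target must lead by 180° − 75.90° = 104.1°.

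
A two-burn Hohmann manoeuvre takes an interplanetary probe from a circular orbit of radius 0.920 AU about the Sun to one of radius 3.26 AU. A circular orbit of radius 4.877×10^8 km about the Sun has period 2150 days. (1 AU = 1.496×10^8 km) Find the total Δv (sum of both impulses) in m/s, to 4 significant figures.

Δv = 13280 m/s

From Kepler's third law T² = 4π²r³/μ at r = 4.877×10^8 km, T = 2150 days = 2150 × 86400 s = 1.8576×10^8 s: μ = 4π²r³/T² = 1.32713×10^11 km³/s².
In km: r₁ = 0.920 × 1.496×10^8 = 1.37632×10^8 km; r₂ = 3.26 × 1.496×10^8 = 4.87696×10^8 km.
The Hohmann ellipse has a_t = (r₁ + r₂)/2 = 3.12664×10^8 km.
At r₁ the circular-orbit speed is v₁ = √(μ/r₁) = 31.05 km/s.
Transfer-orbit speed at r₁ (v² = μ(2/r − 1/a)): v_p = √[μ(2/r₁ − 1/a_t)] = 38.78 km/s.
First burn Δv₁ = |v_p − v₁| = 7.730 km/s.
Circular speed at r₂: v₂ = √(μ/r₂) = 16.496 km/s.
Transfer-orbit speed at r₂: v_a = √[μ(2/r₂ − 1/a_t)] = 10.945 km/s.
Second burn Δv₂ = |v₂ − v_a| = 5.551 km/s.
Δv = Δv₁ + Δv₂ = 7.730 + 5.551 = 13.28 km/s.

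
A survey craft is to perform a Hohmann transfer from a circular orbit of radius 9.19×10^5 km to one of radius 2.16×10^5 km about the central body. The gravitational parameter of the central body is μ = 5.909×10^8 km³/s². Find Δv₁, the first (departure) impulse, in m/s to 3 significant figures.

Semi-major axis of the transfer orbit: a_t = (9.190×10^5 + 2.160×10^5)/2 = 5.675×10^5 km.
Circular speed at r = 9.190×10^5 km: v_c = √(μ/r) = 25.357 km/s.
Vis-viva on the transfer ellipse at r = 9.190×10^5 km gives v_t = √[μ(2/r − 1/a_t)] = 15.644 km/s.
Δv₁ = |v_t − v_c| = |15.644 − 25.357| = 9.713 km/s.

Δv₁ = 9710 m/s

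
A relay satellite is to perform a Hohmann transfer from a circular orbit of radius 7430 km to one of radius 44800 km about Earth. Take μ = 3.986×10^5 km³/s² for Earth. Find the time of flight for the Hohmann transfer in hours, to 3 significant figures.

The Hohmann ellipse has a_t = (r₁ + r₂)/2 = 26115 km.
Half the transfer-orbit period gives t = π√(a_t³/μ) = 21000 s.
Converting: 21000 s ÷ 3600 s/hour = 5.83 hours.

t = 5.83 hours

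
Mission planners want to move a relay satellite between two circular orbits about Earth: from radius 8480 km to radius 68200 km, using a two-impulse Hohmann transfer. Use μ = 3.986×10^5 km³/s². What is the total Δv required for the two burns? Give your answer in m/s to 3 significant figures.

Δv = 3570 m/s

The Hohmann ellipse has a_t = (r₁ + r₂)/2 = 38340 km.
Circular speed at r₁: v₁ = √(μ/r₁) = √(3.986×10^5/8480) = 6.856 km/s.
Transfer-orbit speed at r₁ (vis-viva): v_p = √[μ(2/r₁ − 1/a_t)] = 9.144 km/s.
First burn Δv₁ = |v_p − v₁| = 2.288 km/s.
At r₂, v₂ = √(μ/r₂) = 2.418 km/s.
Transfer-orbit speed at r₂: v_a = √[μ(2/r₂ − 1/a_t)] = 1.137 km/s.
Second burn Δv₂ = |v₂ − v_a| = 1.281 km/s.
Total Δv = Δv₁ + Δv₂ = 3.569 km/s.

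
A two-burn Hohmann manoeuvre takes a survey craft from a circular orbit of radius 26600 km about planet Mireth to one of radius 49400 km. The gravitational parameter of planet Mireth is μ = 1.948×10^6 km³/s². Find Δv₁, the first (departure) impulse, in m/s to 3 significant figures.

The Hohmann ellipse has a_t = (r₁ + r₂)/2 = 38000 km.
Circular speed at r = 26600 km: v_c = √(μ/r) = 8.5576 km/s.
Vis-viva on the transfer ellipse at r = 26600 km gives v_t = √[μ(2/r − 1/a_t)] = 9.7572 km/s.
Δv₁ = |v_t − v_c| = |9.7572 − 8.5576| = 1.200 km/s.

Δv₁ = 1200 m/s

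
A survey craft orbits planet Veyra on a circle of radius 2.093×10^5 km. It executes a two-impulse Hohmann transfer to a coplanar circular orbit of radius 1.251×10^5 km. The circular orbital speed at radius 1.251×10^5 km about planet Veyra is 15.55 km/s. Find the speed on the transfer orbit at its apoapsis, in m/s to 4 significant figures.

v = 10400 m/s

From the circular-orbit relation v² = μ/r at r = 1.251×10^5 km: μ = v²r = (15.55)² × 1.251×10^5 = 3.02495×10^7 km³/s².
The Hohmann ellipse has a_t = (r₁ + r₂)/2 = 1.672×10^5 km.
The apoapsis of the transfer ellipse is at r = 2.093×10^5 km.
From the vis-viva equation, v = √[μ(2/r − 1/a_t)] = 10.40 km/s.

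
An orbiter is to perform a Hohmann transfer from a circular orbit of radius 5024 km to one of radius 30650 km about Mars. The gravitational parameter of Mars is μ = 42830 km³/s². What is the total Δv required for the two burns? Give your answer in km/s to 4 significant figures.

Δv = 1.462 km/s

Transfer-ellipse semi-major axis a_t = (r₁ + r₂)/2 = (5024 + 30650)/2 = 17837 km.
Circular speed at r₁: v₁ = √(μ/r₁) = √(42830/5024) = 2.9198 km/s.
On the transfer ellipse at r₁, vis-viva equation gives v_p = √[μ(2/r₁ − 1/a_t)] = 3.8274 km/s.
First burn Δv₁ = |v_p − v₁| = 0.9076 km/s.
At r₂, v₂ = √(μ/r₂) = 1.1821 km/s.
Transfer-orbit speed at r₂: v_a = √[μ(2/r₂ − 1/a_t)] = 0.62737 km/s.
Second burn Δv₂ = |v₂ − v_a| = 0.5547 km/s.
Δv = Δv₁ + Δv₂ = 0.9076 + 0.5547 = 1.462 km/s.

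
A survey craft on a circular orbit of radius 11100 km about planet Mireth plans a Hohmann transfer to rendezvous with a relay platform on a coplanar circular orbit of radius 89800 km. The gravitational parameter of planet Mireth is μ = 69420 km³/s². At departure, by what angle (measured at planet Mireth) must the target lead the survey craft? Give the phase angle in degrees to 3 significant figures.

φ = 104°

The Hohmann ellipse has a_t = (r₁ + r₂)/2 = 50450 km.
The half-period of the transfer ellipse is t = π√(a_t³/μ) = 1.351×10^5 s.
Target angular speed ω₂ = √(μ/r₂³) = 9.791×10^-6 rad/s.
Angle swept by the target during transfer: ω₂·t = 1.323 rad = 75.80°.
The survey craft traverses 180° on the transfer ellipse, so the target must lead by 180° − 75.80° = 104°.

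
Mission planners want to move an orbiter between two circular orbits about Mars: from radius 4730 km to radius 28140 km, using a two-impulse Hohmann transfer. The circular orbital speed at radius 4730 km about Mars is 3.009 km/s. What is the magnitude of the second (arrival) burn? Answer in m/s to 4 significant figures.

From the circular-orbit relation v² = μ/r at r = 4730 km: μ = v²r = (3.009)² × 4730 = 42825.8 km³/s².
The Hohmann ellipse has a_t = (r₁ + r₂)/2 = 16435 km.
On the circular orbit at r = 28140 km, v_c = √(μ/r) = 1.2336 km/s.
Transfer-orbit speed at the same r (vis-viva, a = a_t): v_t = √[μ(2/r − 1/a_t)] = 0.66181 km/s.
Δv₂ = |v_t − v_c| = |0.66181 − 1.2336| = 0.5718 km/s.

Δv₂ = 571.8 m/s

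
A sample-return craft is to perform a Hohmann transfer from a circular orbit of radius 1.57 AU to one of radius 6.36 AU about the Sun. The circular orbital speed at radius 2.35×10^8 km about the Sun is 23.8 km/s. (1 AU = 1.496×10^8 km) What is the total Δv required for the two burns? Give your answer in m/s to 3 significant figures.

From the circular-orbit relation v² = μ/r at r = 2.35×10^8 km: μ = v²r = (23.8)² × 2.35×10^8 = 1.33113×10^11 km³/s².
In km: r₁ = 1.57 × 1.496×10^8 = 2.34872×10^8 km; r₂ = 6.36 × 1.496×10^8 = 9.51456×10^8 km.
The Hohmann ellipse has a_t = (r₁ + r₂)/2 = 5.93164×10^8 km.
At r₁ the circular-orbit speed is v₁ = √(μ/r₁) = 23.806 km/s.
Transfer-orbit speed at r₁ (vis-viva equation): v_p = √[μ(2/r₁ − 1/a_t)] = 30.151 km/s.
First burn Δv₁ = |v_p − v₁| = 6.345 km/s.
At r₂, v₂ = √(μ/r₂) = 11.828 km/s.
Transfer-orbit speed at r₂: v_a = √[μ(2/r₂ − 1/a_t)] = 7.4429 km/s.
Second burn Δv₂ = |v₂ − v_a| = 4.385 km/s.
Δv = Δv₁ + Δv₂ = 6.345 + 4.385 = 10.73 km/s.

Δv = 10700 m/s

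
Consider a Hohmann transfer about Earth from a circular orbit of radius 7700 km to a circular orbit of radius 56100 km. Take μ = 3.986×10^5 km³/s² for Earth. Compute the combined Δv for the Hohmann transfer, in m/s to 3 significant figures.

The Hohmann ellipse has a_t = (r₁ + r₂)/2 = 31900 km.
At r₁ the circular-orbit speed is v₁ = √(μ/r₁) = 7.195 km/s.
Transfer-orbit speed at r₁ (v² = μ(2/r − 1/a)): v_p = √[μ(2/r₁ − 1/a_t)] = 9.541 km/s.
First burn Δv₁ = |v_p − v₁| = 2.346 km/s.
At r₂, v₂ = √(μ/r₂) = 2.666 km/s.
Transfer-orbit speed at r₂: v_a = √[μ(2/r₂ − 1/a_t)] = 1.310 km/s.
Second burn Δv₂ = |v₂ − v_a| = 1.356 km/s.
Δv = Δv₁ + Δv₂ = 2.346 + 1.356 = 3.702 km/s.

Δv = 3700 m/s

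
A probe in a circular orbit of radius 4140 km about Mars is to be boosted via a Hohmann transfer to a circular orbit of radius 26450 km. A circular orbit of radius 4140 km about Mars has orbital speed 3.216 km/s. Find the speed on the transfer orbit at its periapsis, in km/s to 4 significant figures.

From the circular-orbit relation v² = μ/r at r = 4140 km: μ = v²r = (3.216)² × 4140 = 42818.6 km³/s².
Transfer-ellipse semi-major axis a_t = (r₁ + r₂)/2 = (4140 + 26450)/2 = 15295 km.
The periapsis of the transfer ellipse is at r = 4140 km.
From the vis-viva equation, v = √[μ(2/r − 1/a_t)] = 4.229 km/s.

v = 4.229 km/s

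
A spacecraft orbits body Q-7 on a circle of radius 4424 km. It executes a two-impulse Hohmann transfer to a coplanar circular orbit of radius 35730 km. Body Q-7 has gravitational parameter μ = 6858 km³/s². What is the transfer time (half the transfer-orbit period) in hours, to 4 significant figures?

Transfer-ellipse semi-major axis a_t = (r₁ + r₂)/2 = (4424 + 35730)/2 = 20077 km.
Transfer time t = π√(a_t³/μ) = π√((20077)³ / 6858) = 1.0792×10^5 s.
Converting: 1.0792×10^5 s ÷ 3600 s/hour = 29.98 hours.

t = 29.98 hours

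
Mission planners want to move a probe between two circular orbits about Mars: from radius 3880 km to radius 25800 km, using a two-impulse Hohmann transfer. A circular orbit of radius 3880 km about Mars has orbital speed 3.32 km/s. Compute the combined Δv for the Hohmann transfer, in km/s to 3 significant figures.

From the circular-orbit relation v² = μ/r at r = 3880 km: μ = v²r = (3.32)² × 3880 = 42766.9 km³/s².
The Hohmann ellipse has a_t = (r₁ + r₂)/2 = 14840 km.
At r₁ the circular-orbit speed is v₁ = √(μ/r₁) = 3.320 km/s.
Transfer-orbit speed at r₁ (vis-viva): v_p = √[μ(2/r₁ − 1/a_t)] = 4.378 km/s.
First burn Δv₁ = |v_p − v₁| = 1.058 km/s.
At r₂, v₂ = √(μ/r₂) = 1.2875 km/s.
Transfer-orbit speed at r₂: v_a = √[μ(2/r₂ − 1/a_t)] = 0.65833 km/s.
Second burn Δv₂ = |v₂ − v_a| = 0.6292 km/s.
Δv = Δv₁ + Δv₂ = 1.058 + 0.6292 = 1.687 km/s.

Δv = 1.69 km/s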